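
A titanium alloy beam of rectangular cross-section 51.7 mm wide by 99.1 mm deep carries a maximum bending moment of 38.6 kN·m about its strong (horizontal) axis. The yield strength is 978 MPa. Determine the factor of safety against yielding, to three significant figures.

n = 2.14

Section modulus S = bh²/6 = 51.7×99.1²/6 = 84620 mm³.
σ = M/S = 3.8600×10^7/84620 = 456.1 MPa.
n = 978/456.1 = 2.144.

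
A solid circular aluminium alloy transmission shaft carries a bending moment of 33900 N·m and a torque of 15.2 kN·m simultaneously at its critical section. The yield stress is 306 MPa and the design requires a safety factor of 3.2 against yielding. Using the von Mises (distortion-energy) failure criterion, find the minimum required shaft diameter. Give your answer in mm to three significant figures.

σ_allow = σ_y/n = 306/3.2 = 95.62 MPa.
For a solid shaft σ_b = 32M/(πd³) and τ = 16T/(πd³), so the von Mises stress is σ' = (16/πd³)·√(4M²+3T²).
√(4M²+3T²) = √(4×(3.390×10^7)² + 3×(1.520×10^7)²) = 7.273×10^7 N·mm.
d³ = 16×7.273×10^7/(π×95.62) = 3.874×10^6 mm³.
d = 157.1 mm.

d = 157 mm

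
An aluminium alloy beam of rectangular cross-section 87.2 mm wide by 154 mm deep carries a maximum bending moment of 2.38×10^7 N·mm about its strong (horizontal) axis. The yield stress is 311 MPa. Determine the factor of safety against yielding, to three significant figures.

Section modulus S = bh²/6 = 87.2×154²/6 = 344700 mm³.
σ = M/S = 2.3800×10^7/344700 = 69.05 MPa.
n = 311/69.05 = 4.504.

n = 4.50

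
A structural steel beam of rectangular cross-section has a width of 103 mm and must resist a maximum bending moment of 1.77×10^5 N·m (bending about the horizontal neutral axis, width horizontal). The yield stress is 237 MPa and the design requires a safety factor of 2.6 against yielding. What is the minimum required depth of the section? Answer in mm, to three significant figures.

σ_allow = 237/2.6 = 91.15 MPa.
For a rectangular section σ = 6M/(bh²), so h² = 6M/(b σ_allow) = 6×1.7700×10^8/(103×91.15) = 113100 mm².
h = 336.3 mm.

h = 336 mm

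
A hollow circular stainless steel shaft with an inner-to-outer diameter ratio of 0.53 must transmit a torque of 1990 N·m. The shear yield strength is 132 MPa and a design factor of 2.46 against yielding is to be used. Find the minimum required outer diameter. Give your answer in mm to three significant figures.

d_o = 59.0 mm

τ_allow = 132/2.46 = 53.66 MPa.
For a hollow shaft τ = 16T/[πd_o³(1−k⁴)] with k = 0.53, so 1−k⁴ = 0.9211.
d_o³ = 16T/[π τ_allow (1−k⁴)] = 16×1990000/(π×53.66×0.9211) = 205100 mm³.
d_o = 58.97 mm.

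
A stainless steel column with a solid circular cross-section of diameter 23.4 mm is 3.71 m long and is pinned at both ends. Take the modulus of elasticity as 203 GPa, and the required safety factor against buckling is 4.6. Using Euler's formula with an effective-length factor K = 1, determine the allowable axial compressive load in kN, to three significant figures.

P_allow = 0.466 kN

I = πd⁴/64 = π×23.4⁴/64 = 14720 mm⁴.
Effective length L_e = KL = 1×3.71 m = 3710 mm.
Euler critical load P_cr = π²EI/L_e² = π²×203000×14720/3710² = 2142 N.
P_allow = P_cr/n = 2142/4.6 = 465.7 N.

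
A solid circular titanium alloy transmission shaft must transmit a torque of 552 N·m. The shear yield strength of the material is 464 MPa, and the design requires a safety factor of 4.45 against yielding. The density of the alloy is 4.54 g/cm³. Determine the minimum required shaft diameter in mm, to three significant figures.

Allowable shear stress τ_allow = 464/4.45 = 104.3 MPa.
For a solid shaft τ = 16T/(πd³), so d³ = 16T/(π τ_allow) = 16×552000/(π×104.3) = 26960 mm³.
d = (26960)^(1/3) = 29.99 mm.

d = 30.0 mm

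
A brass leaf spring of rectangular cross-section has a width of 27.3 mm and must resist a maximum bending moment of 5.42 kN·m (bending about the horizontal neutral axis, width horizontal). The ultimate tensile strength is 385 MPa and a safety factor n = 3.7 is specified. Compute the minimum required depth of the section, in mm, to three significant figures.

h = 107 mm

σ_allow = 385/3.7 = 104.1 MPa.
For a rectangular section σ = 6M/(bh²), so h² = 6M/(b σ_allow) = 6×5420000/(27.3×104.1) = 11450 mm².
h = 107.0 mm.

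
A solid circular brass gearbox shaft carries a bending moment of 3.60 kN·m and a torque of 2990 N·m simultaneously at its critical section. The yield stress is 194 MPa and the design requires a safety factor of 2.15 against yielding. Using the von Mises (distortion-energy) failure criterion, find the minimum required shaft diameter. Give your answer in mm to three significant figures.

d = 79.4 mm

σ_allow = σ_y/n = 194/2.15 = 90.23 MPa.
For a solid shaft σ_b = 32M/(πd³) and τ = 16T/(πd³), so the von Mises stress is σ' = (16/πd³)·√(4M²+3T²).
√(4M²+3T²) = √(4×(3.600×10^6)² + 3×(2.990×10^6)²) = 8.869×10^6 N·mm.
d³ = 16×8.869×10^6/(π×90.23) = 500600 mm³.
d = 79.40 mm.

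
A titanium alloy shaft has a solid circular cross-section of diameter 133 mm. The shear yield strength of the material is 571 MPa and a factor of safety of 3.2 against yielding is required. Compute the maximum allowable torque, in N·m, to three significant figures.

τ_allow = 571/3.2 = 178.4 MPa.
For a solid shaft T_allow = τ_allow·πd³/16; πd³/16 = π×133³/16 = 461900 mm³.
T_allow = 178.4×461900 = 8.243×10^7 N·mm = 82430 N·m.

T_allow = 82400 N·m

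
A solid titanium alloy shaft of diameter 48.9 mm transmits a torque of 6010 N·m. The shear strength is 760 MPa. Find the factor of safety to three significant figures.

τ = 16T/(πd³) = 16×6010000/(π×48.9³) = 261.8 MPa.
n = τ_limit/τ = 760/261.8 = 2.903.

n = 2.90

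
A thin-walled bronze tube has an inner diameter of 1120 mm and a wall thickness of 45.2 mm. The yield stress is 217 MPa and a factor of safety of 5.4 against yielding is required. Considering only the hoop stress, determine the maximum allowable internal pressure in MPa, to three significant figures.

p_allow = 3.24 MPa

σ_allow = 217/5.4 = 40.19 MPa.
σ_h = pD/(2t) → p_allow = 2σ_allow t/D = 2×40.19×45.2/1120 = 3.244 MPa.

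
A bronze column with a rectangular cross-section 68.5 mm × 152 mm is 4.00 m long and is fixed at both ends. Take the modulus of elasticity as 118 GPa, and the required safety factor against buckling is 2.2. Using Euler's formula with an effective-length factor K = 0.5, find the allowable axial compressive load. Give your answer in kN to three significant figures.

Buckling occurs about the weak axis: I_min = h·b³/12 = 152×68.5³/12 = 4.071×10^6 mm⁴ (b = 68.5 mm is the smaller dimension).
Effective length L_e = KL = 0.5×4.00 m = 2000 mm.
Euler critical load P_cr = π²EI/L_e² = π²×118000×4.071×10^6/2000² = 1.185×10^6 N.
P_allow = P_cr/n = 1.185×10^6/2.2 = 538800 N.

P_allow = 539 kN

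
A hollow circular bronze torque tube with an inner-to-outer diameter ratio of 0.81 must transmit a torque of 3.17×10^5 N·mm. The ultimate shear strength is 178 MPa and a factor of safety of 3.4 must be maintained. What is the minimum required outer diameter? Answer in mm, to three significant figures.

d_o = 37.8 mm

τ_allow = 178/3.4 = 52.35 MPa.
For a hollow shaft τ = 16T/[πd_o³(1−k⁴)] with k = 0.81, so 1−k⁴ = 0.5695.
d_o³ = 16T/[π τ_allow (1−k⁴)] = 16×317000/(π×52.35×0.5695) = 54150 mm³.
d_o = 37.83 mm.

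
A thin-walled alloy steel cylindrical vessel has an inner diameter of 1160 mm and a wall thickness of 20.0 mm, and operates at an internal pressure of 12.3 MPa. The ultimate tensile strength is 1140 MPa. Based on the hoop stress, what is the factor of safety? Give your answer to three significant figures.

σ_h = pD/(2t) = 12.3×1160/(2×20.0) = 356.7 MPa.
n = 1140/356.7 = 3.196.

n = 3.20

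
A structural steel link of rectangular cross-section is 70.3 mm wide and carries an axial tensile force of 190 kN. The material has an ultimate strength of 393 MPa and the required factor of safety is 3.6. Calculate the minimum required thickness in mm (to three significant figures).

t = 24.8 mm

σ_allow = 393/3.6 = 109.2 MPa.
Required area A = F/σ_allow = 190000/109.2 = 1740 mm².
t = A/w = 1740/70.3 = 24.76 mm.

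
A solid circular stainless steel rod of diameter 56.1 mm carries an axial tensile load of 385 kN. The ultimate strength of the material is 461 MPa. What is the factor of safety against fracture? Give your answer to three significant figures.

n = 2.96

A = πd²/4 = 2472 mm².
σ = F/A = 385000/2472 = 155.8 MPa.
n = 461/155.8 = 2.960.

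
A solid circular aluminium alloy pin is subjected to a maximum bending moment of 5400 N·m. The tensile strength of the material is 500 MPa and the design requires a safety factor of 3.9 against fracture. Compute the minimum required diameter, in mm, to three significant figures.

d = 75.4 mm

σ_allow = 500/3.9 = 128.2 MPa.
For a solid circular section σ = 32M/(πd³), so d³ = 32M/(π σ_allow) = 32×5400000/(π×128.2) = 429000 mm³.
d = 75.42 mm.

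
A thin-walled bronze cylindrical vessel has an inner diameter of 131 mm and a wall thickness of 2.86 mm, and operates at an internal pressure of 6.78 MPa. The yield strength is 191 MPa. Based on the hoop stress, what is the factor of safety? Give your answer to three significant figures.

σ_h = pD/(2t) = 6.78×131/(2×2.86) = 155.3 MPa.
n = 191/155.3 = 1.230.

n = 1.23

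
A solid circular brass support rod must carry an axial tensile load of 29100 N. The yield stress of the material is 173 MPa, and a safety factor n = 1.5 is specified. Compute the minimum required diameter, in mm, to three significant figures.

d = 17.9 mm

Allowable stress σ_allow = 173/1.5 = 115.3 MPa.
Required area A = F/σ_allow = 29100/115.3 = 252.3 mm².
A = πd²/4 → d = √(4A/π) = 17.92 mm.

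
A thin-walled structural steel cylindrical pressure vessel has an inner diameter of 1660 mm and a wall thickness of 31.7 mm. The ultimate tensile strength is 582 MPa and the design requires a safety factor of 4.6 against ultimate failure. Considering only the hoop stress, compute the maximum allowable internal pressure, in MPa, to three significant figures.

σ_allow = 582/4.6 = 126.5 MPa.
σ_h = pD/(2t) → p_allow = 2σ_allow t/D = 2×126.5×31.7/1660 = 4.832 MPa.

p_allow = 4.83 MPa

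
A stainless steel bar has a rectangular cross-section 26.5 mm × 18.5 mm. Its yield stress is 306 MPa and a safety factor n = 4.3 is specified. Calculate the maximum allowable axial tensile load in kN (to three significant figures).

F_allow = 34.9 kN

σ_allow = 306/4.3 = 71.16 MPa.
A = 26.5×18.5 = 490.2 mm².
F_allow = σ_allow × A = 71.16×490.2 = 34890 N.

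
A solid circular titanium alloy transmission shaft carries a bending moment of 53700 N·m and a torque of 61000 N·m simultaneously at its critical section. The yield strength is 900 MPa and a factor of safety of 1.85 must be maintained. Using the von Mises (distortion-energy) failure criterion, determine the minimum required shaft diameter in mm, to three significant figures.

d = 116 mm

σ_allow = σ_y/n = 900/1.85 = 486.5 MPa.
For a solid shaft σ_b = 32M/(πd³) and τ = 16T/(πd³), so the von Mises stress is σ' = (16/πd³)·√(4M²+3T²).
√(4M²+3T²) = √(4×(5.370×10^7)² + 3×(6.100×10^7)²) = 1.507×10^8 N·mm.
d³ = 16×1.507×10^8/(π×486.5) = 1.577×10^6 mm³.
d = 116.4 mm.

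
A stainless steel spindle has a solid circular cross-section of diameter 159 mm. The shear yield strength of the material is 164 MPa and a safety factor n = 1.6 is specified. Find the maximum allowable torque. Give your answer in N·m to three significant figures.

T_allow = 80900 N·m

τ_allow = 164/1.6 = 102.5 MPa.
For a solid shaft T_allow = τ_allow·πd³/16; πd³/16 = π×159³/16 = 789300 mm³.
T_allow = 102.5×789300 = 8.090×10^7 N·mm = 80900 N·m.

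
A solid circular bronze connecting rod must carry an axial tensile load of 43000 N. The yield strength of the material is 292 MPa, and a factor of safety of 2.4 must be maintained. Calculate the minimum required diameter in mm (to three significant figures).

Allowable stress σ_allow = 292/2.4 = 121.7 MPa.
Required area A = F/σ_allow = 43000/121.7 = 353.4 mm².
A = πd²/4 → d = √(4A/π) = 21.21 mm.

d = 21.2 mm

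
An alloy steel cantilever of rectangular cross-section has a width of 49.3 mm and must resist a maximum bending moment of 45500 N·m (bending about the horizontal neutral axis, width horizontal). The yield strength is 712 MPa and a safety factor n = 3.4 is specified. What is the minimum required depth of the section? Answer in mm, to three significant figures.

h = 163 mm

σ_allow = 712/3.4 = 209.4 MPa.
For a rectangular section σ = 6M/(bh²), so h² = 6M/(b σ_allow) = 6×4.5500×10^7/(49.3×209.4) = 26440 mm².
h = 162.6 mm.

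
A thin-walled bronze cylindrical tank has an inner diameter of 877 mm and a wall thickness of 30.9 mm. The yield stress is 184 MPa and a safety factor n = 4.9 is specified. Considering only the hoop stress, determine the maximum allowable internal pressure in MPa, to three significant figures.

σ_allow = 184/4.9 = 37.55 MPa.
σ_h = pD/(2t) → p_allow = 2σ_allow t/D = 2×37.55×30.9/877 = 2.646 MPa.

p_allow = 2.65 MPa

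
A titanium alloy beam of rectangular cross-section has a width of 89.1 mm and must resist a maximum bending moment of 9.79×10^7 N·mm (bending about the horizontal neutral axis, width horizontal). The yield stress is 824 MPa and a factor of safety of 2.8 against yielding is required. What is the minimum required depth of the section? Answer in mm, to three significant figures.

h = 150 mm

σ_allow = 824/2.8 = 294.3 MPa.
For a rectangular section σ = 6M/(bh²), so h² = 6M/(b σ_allow) = 6×9.7900×10^7/(89.1×294.3) = 22400 mm².
h = 149.7 mm.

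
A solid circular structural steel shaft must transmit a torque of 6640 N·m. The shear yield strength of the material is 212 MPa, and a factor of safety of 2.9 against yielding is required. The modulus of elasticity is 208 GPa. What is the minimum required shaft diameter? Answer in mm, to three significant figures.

Allowable shear stress τ_allow = 212/2.9 = 73.10 MPa.
For a solid shaft τ = 16T/(πd³), so d³ = 16T/(π τ_allow) = 16×6640000/(π×73.10) = 462600 mm³.
d = (462600)^(1/3) = 77.34 mm.

d = 77.3 mm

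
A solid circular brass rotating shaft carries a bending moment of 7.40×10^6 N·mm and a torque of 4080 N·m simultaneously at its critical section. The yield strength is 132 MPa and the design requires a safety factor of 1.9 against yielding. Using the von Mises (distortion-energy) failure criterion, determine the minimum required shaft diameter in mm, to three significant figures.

σ_allow = σ_y/n = 132/1.9 = 69.47 MPa.
For a solid shaft σ_b = 32M/(πd³) and τ = 16T/(πd³), so the von Mises stress is σ' = (16/πd³)·√(4M²+3T²).
√(4M²+3T²) = √(4×(7.400×10^6)² + 3×(4.080×10^6)²) = 1.640×10^7 N·mm.
d³ = 16×1.640×10^7/(π×69.47) = 1.202×10^6 mm³.
d = 106.3 mm.

d = 106 mm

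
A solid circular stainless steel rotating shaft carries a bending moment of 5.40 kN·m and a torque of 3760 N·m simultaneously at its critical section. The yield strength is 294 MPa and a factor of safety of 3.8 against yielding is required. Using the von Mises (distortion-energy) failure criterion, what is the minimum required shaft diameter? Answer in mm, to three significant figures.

d = 94.0 mm

σ_allow = σ_y/n = 294/3.8 = 77.37 MPa.
For a solid shaft σ_b = 32M/(πd³) and τ = 16T/(πd³), so the von Mises stress is σ' = (16/πd³)·√(4M²+3T²).
√(4M²+3T²) = √(4×(5.400×10^6)² + 3×(3.760×10^6)²) = 1.261×10^7 N·mm.
d³ = 16×1.261×10^7/(π×77.37) = 830200 mm³.
d = 93.99 mm.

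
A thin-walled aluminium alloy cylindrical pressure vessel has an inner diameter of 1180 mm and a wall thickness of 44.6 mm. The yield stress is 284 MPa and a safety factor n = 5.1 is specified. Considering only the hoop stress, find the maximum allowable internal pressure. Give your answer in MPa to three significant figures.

σ_allow = 284/5.1 = 55.69 MPa.
σ_h = pD/(2t) → p_allow = 2σ_allow t/D = 2×55.69×44.6/1180 = 4.210 MPa.

p_allow = 4.21 MPa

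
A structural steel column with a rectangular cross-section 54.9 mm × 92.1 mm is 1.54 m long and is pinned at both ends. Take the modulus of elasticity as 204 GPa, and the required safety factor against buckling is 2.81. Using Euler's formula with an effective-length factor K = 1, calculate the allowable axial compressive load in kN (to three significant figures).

Buckling occurs about the weak axis: I_min = h·b³/12 = 92.1×54.9³/12 = 1.270×10^6 mm⁴ (b = 54.9 mm is the smaller dimension).
Effective length L_e = KL = 1×1.54 m = 1540 mm.
Euler critical load P_cr = π²EI/L_e² = π²×204000×1.270×10^6/1540² = 1.078×10^6 N.
P_allow = P_cr/n = 1.078×10^6/2.81 = 383700 N.

P_allow = 384 kN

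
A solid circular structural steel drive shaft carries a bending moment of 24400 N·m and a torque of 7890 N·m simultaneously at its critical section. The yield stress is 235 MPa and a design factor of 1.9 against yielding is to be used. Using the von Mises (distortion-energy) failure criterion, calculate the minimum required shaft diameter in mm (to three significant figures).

d = 128 mm

σ_allow = σ_y/n = 235/1.9 = 123.7 MPa.
For a solid shaft σ_b = 32M/(πd³) and τ = 16T/(πd³), so the von Mises stress is σ' = (16/πd³)·√(4M²+3T²).
√(4M²+3T²) = √(4×(2.440×10^7)² + 3×(7.890×10^6)²) = 5.068×10^7 N·mm.
d³ = 16×5.068×10^7/(π×123.7) = 2.087×10^6 mm³.
d = 127.8 mm.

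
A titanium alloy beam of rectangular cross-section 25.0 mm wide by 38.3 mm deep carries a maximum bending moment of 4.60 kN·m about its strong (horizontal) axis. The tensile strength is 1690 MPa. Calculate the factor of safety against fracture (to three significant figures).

Section modulus S = bh²/6 = 25.0×38.3²/6 = 6112 mm³.
σ = M/S = 4600000/6112 = 752.6 MPa.
n = 1690/752.6 = 2.246.

n = 2.25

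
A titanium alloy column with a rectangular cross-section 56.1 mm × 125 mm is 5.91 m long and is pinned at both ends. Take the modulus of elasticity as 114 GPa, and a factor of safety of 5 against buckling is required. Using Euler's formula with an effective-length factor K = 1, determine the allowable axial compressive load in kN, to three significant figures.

P_allow = 11.8 kN

Buckling occurs about the weak axis: I_min = h·b³/12 = 125×56.1³/12 = 1.839×10^6 mm⁴ (b = 56.1 mm is the smaller dimension).
Effective length L_e = KL = 1×5.91 m = 5910 mm.
Euler critical load P_cr = π²EI/L_e² = π²×114000×1.839×10^6/5910² = 59240 N.
P_allow = P_cr/n = 59240/5 = 11850 N.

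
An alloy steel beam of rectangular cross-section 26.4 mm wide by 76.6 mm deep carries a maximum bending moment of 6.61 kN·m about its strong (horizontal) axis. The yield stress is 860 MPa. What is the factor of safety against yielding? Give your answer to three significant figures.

n = 3.36

Section modulus S = bh²/6 = 26.4×76.6²/6 = 25820 mm³.
σ = M/S = 6610000/25820 = 256.0 MPa.
n = 860/256.0 = 3.359.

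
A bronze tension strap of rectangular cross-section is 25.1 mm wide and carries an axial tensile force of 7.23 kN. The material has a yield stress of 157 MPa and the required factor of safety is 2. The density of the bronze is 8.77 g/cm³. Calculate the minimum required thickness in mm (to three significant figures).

σ_allow = 157/2 = 78.50 MPa.
Required area A = F/σ_allow = 7230.0/78.50 = 92.10 mm².
t = A/w = 92.10/25.1 = 3.669 mm.

t = 3.67 mm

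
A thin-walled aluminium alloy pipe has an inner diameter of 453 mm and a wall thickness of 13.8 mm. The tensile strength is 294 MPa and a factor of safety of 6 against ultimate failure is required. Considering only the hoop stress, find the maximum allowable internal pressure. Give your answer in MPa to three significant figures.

σ_allow = 294/6 = 49.00 MPa.
σ_h = pD/(2t) → p_allow = 2σ_allow t/D = 2×49.00×13.8/453 = 2.985 MPa.

p_allow = 2.99 MPa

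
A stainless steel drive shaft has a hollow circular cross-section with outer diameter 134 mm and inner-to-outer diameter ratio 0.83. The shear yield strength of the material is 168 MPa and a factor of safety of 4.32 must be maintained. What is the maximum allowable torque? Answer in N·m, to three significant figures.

τ_allow = 168/4.32 = 38.89 MPa.
For a hollow shaft T_allow = τ_allow·πd_o³(1−k⁴)/16 with 1−k⁴ = 0.5254, so πd_o³(1−k⁴)/16 = 248200 mm³.
T_allow = 38.89×248200 = 9.653×10^6 N·mm = 9653 N·m.

T_allow = 9650 N·m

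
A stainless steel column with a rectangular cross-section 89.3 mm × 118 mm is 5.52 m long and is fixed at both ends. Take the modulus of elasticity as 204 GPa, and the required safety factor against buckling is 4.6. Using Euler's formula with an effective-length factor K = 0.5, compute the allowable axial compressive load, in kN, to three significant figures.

Buckling occurs about the weak axis: I_min = h·b³/12 = 118×89.3³/12 = 7.003×10^6 mm⁴ (b = 89.3 mm is the smaller dimension).
Effective length L_e = KL = 0.5×5.52 m = 2760 mm.
Euler critical load P_cr = π²EI/L_e² = π²×204000×7.003×10^6/2760² = 1.851×10^6 N.
P_allow = P_cr/n = 1.851×10^6/4.6 = 402400 N.

P_allow = 402 kN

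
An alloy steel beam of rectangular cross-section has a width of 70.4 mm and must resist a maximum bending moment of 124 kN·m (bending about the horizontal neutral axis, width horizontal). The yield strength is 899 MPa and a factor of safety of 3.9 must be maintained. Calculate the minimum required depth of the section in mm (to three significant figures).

h = 214 mm

σ_allow = 899/3.9 = 230.5 MPa.
For a rectangular section σ = 6M/(bh²), so h² = 6M/(b σ_allow) = 6×1.2400×10^8/(70.4×230.5) = 45850 mm².
h = 214.1 mm.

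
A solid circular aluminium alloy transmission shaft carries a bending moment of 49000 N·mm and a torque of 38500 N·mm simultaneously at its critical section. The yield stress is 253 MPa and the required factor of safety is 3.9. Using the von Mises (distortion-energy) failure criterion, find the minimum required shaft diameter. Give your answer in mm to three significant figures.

σ_allow = σ_y/n = 253/3.9 = 64.87 MPa.
For a solid shaft σ_b = 32M/(πd³) and τ = 16T/(πd³), so the von Mises stress is σ' = (16/πd³)·√(4M²+3T²).
√(4M²+3T²) = √(4×(49000)² + 3×(38500)²) = 118500 N·mm.
d³ = 16×118500/(π×64.87) = 9306 mm³.
d = 21.03 mm.

d = 21.0 mm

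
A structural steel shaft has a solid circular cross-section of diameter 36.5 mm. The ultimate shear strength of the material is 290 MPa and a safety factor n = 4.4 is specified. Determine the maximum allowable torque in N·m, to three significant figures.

τ_allow = 290/4.4 = 65.91 MPa.
For a solid shaft T_allow = τ_allow·πd³/16; πd³/16 = π×36.5³/16 = 9548 mm³.
T_allow = 65.91×9548 = 629300 N·mm = 629.3 N·m.

T_allow = 629 N·m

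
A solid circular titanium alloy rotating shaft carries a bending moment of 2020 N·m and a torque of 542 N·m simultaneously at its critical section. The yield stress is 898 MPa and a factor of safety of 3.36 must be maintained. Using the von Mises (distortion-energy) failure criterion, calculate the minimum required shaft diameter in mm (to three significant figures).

σ_allow = σ_y/n = 898/3.36 = 267.3 MPa.
For a solid shaft σ_b = 32M/(πd³) and τ = 16T/(πd³), so the von Mises stress is σ' = (16/πd³)·√(4M²+3T²).
√(4M²+3T²) = √(4×(2.020×10^6)² + 3×(542000)²) = 4.148×10^6 N·mm.
d³ = 16×4.148×10^6/(π×267.3) = 79040 mm³.
d = 42.92 mm.

d = 42.9 mm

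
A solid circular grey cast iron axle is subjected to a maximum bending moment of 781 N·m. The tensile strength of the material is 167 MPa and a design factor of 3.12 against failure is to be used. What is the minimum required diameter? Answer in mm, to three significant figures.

d = 53.0 mm

σ_allow = 167/3.12 = 53.53 MPa.
For a solid circular section σ = 32M/(πd³), so d³ = 32M/(π σ_allow) = 32×781000/(π×53.53) = 148600 mm³.
d = 52.97 mm.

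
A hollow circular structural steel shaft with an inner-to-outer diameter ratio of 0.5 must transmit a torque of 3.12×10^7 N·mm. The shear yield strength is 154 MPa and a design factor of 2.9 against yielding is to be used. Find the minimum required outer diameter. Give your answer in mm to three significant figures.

τ_allow = 154/2.9 = 53.10 MPa.
For a hollow shaft τ = 16T/[πd_o³(1−k⁴)] with k = 0.5, so 1−k⁴ = 0.9375.
d_o³ = 16T/[π τ_allow (1−k⁴)] = 16×3.1200×10^7/(π×53.10×0.9375) = 3.192×10^6 mm³.
d_o = 147.2 mm.

d_o = 147 mm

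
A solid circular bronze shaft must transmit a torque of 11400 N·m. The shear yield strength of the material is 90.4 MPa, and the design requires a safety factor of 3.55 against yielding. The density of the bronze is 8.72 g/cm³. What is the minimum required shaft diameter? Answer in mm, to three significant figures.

d = 132 mm

Allowable shear stress τ_allow = 90.4/3.55 = 25.46 MPa.
For a solid shaft τ = 16T/(πd³), so d³ = 16T/(π τ_allow) = 16×1.1400×10^7/(π×25.46) = 2.280×10^6 mm³.
d = (2.280×10^6)^(1/3) = 131.6 mm.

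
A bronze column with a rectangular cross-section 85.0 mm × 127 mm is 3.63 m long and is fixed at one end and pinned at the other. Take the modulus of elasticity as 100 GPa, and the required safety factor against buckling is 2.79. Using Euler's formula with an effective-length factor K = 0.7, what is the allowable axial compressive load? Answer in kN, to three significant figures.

Buckling occurs about the weak axis: I_min = h·b³/12 = 127×85.0³/12 = 6.499×10^6 mm⁴ (b = 85.0 mm is the smaller dimension).
Effective length L_e = KL = 0.7×3.63 m = 2541 mm.
Euler critical load P_cr = π²EI/L_e² = π²×100000×6.499×10^6/2541² = 993500 N.
P_allow = P_cr/n = 993500/2.79 = 356100 N.

P_allow = 356 kN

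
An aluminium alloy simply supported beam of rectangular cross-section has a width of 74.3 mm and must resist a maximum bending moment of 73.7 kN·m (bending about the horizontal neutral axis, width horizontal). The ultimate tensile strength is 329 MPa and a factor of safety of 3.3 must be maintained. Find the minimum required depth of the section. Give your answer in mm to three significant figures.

h = 244 mm

σ_allow = 329/3.3 = 99.70 MPa.
For a rectangular section σ = 6M/(bh²), so h² = 6M/(b σ_allow) = 6×7.3700×10^7/(74.3×99.70) = 59700 mm².
h = 244.3 mm.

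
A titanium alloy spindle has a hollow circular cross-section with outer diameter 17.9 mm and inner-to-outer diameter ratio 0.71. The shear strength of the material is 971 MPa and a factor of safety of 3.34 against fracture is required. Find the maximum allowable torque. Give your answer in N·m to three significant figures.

T_allow = 244 N·m

τ_allow = 971/3.34 = 290.7 MPa.
For a hollow shaft T_allow = τ_allow·πd_o³(1−k⁴)/16 with 1−k⁴ = 0.7459, so πd_o³(1−k⁴)/16 = 840.0 mm³.
T_allow = 290.7×840.0 = 244200 N·mm = 244.2 N·m.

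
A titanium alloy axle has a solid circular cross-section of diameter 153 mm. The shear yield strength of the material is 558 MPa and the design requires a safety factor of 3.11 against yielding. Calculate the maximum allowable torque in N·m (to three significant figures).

τ_allow = 558/3.11 = 179.4 MPa.
For a solid shaft T_allow = τ_allow·πd³/16; πd³/16 = π×153³/16 = 703200 mm³.
T_allow = 179.4×703200 = 1.262×10^8 N·mm = 126200 N·m.

T_allow = 1.26×10^5 N·m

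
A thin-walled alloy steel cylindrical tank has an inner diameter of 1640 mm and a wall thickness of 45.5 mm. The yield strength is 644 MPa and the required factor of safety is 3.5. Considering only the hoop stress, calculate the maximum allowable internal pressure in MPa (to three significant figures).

σ_allow = 644/3.5 = 184.0 MPa.
σ_h = pD/(2t) → p_allow = 2σ_allow t/D = 2×184.0×45.5/1640 = 10.21 MPa.

p_allow = 10.2 MPa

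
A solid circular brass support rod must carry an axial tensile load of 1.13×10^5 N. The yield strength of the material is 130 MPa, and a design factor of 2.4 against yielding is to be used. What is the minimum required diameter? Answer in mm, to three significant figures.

d = 51.5 mm

Allowable stress σ_allow = 130/2.4 = 54.17 MPa.
Required area A = F/σ_allow = 113000/54.17 = 2086 mm².
A = πd²/4 → d = √(4A/π) = 51.54 mm.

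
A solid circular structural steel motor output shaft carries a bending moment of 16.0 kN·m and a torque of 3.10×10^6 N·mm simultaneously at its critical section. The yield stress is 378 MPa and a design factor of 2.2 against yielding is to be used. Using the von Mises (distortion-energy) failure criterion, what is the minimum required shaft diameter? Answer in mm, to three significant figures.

σ_allow = σ_y/n = 378/2.2 = 171.8 MPa.
For a solid shaft σ_b = 32M/(πd³) and τ = 16T/(πd³), so the von Mises stress is σ' = (16/πd³)·√(4M²+3T²).
√(4M²+3T²) = √(4×(1.600×10^7)² + 3×(3.100×10^6)²) = 3.245×10^7 N·mm.
d³ = 16×3.245×10^7/(π×171.8) = 961800 mm³.
d = 98.71 mm.

d = 98.7 mm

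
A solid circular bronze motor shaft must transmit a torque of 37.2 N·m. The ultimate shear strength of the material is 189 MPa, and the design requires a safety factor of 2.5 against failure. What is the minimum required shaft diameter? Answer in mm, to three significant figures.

d = 13.6 mm

Allowable shear stress τ_allow = 189/2.5 = 75.60 MPa.
For a solid shaft τ = 16T/(πd³), so d³ = 16T/(π τ_allow) = 16×37200/(π×75.60) = 2506 mm³.
d = (2506)^(1/3) = 13.58 mm.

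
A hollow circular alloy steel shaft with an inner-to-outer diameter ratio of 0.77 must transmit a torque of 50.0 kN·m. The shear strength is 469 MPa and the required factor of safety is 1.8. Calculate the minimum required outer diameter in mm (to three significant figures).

d_o = 115 mm

τ_allow = 469/1.8 = 260.6 MPa.
For a hollow shaft τ = 16T/[πd_o³(1−k⁴)] with k = 0.77, so 1−k⁴ = 0.6485.
d_o³ = 16T/[π τ_allow (1−k⁴)] = 16×5.0000×10^7/(π×260.6×0.6485) = 1.507×10^6 mm³.
d_o = 114.7 mm.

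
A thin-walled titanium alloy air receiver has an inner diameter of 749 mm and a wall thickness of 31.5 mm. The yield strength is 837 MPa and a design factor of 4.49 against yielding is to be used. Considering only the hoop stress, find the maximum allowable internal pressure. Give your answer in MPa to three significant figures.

p_allow = 15.7 MPa

σ_allow = 837/4.49 = 186.4 MPa.
σ_h = pD/(2t) → p_allow = 2σ_allow t/D = 2×186.4×31.5/749 = 15.68 MPa.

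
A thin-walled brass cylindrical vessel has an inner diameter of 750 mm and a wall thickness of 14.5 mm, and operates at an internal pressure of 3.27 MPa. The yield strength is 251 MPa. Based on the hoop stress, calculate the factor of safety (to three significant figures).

n = 2.97

σ_h = pD/(2t) = 3.27×750/(2×14.5) = 84.57 MPa.
n = 251/84.57 = 2.968.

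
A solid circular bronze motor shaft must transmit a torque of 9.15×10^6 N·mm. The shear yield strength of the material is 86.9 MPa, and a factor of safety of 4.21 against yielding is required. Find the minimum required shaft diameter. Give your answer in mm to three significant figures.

Allowable shear stress τ_allow = 86.9/4.21 = 20.64 MPa.
For a solid shaft τ = 16T/(πd³), so d³ = 16T/(π τ_allow) = 16×9150000/(π×20.64) = 2.258×10^6 mm³.
d = (2.258×10^6)^(1/3) = 131.2 mm.

d = 131 mm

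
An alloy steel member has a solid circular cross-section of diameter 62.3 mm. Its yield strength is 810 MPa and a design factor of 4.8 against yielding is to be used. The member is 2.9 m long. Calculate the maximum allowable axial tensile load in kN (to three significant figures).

F_allow = 514 kN

σ_allow = 810/4.8 = 168.8 MPa.
A = πd²/4 = π×62.3²/4 = 3048 mm².
F_allow = σ_allow × A = 168.8×3048 = 514400 N.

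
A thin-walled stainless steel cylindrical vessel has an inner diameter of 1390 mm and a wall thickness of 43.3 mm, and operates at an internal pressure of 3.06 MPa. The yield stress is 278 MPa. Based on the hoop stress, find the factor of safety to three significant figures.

σ_h = pD/(2t) = 3.06×1390/(2×43.3) = 49.12 MPa.
n = 278/49.12 = 5.660.

n = 5.66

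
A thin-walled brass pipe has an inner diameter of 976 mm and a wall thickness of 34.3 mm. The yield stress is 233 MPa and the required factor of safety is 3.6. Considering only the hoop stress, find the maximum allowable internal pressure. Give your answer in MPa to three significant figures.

p_allow = 4.55 MPa

σ_allow = 233/3.6 = 64.72 MPa.
σ_h = pD/(2t) → p_allow = 2σ_allow t/D = 2×64.72×34.3/976 = 4.549 MPa.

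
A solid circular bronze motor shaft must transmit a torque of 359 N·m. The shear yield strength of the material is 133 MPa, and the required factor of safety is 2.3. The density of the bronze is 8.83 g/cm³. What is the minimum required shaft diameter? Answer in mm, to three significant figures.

Allowable shear stress τ_allow = 133/2.3 = 57.83 MPa.
For a solid shaft τ = 16T/(πd³), so d³ = 16T/(π τ_allow) = 16×359000/(π×57.83) = 31620 mm³.
d = (31620)^(1/3) = 31.62 mm.

d = 31.6 mm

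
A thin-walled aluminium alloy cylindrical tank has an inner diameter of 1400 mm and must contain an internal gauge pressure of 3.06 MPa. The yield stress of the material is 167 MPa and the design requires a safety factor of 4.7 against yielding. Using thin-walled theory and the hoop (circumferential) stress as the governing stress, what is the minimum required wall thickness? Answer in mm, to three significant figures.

t = 60.3 mm

σ_allow = 167/4.7 = 35.53 MPa.
Hoop stress σ_h = pD/(2t), so t = pD/(2σ_allow) = 3.06×1400/(2×35.53) = 60.28 mm.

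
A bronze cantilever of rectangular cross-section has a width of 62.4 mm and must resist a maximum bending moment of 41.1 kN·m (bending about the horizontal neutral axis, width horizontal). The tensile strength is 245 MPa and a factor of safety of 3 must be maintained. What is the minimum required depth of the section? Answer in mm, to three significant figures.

σ_allow = 245/3 = 81.67 MPa.
For a rectangular section σ = 6M/(bh²), so h² = 6M/(b σ_allow) = 6×4.1100×10^7/(62.4×81.67) = 48390 mm².
h = 220.0 mm.

h = 220 mm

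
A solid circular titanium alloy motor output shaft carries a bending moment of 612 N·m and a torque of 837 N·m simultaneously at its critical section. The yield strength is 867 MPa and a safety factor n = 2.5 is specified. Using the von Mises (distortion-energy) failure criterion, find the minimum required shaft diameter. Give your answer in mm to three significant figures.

d = 30.3 mm

σ_allow = σ_y/n = 867/2.5 = 346.8 MPa.
For a solid shaft σ_b = 32M/(πd³) and τ = 16T/(πd³), so the von Mises stress is σ' = (16/πd³)·√(4M²+3T²).
√(4M²+3T²) = √(4×(612000)² + 3×(837000)²) = 1.897×10^6 N·mm.
d³ = 16×1.897×10^6/(π×346.8) = 27860 mm³.
d = 30.32 mm.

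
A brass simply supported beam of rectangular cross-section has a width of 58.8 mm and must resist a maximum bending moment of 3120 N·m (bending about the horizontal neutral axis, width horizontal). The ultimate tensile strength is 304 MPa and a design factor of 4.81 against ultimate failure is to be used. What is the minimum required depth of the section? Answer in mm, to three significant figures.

σ_allow = 304/4.81 = 63.20 MPa.
For a rectangular section σ = 6M/(bh²), so h² = 6M/(b σ_allow) = 6×3120000/(58.8×63.20) = 5037 mm².
h = 70.97 mm.

h = 71.0 mm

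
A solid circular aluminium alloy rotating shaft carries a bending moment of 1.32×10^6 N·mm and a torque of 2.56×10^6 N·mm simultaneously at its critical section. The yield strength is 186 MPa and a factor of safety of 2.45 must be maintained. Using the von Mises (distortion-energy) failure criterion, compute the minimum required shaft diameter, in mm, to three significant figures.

d = 70.2 mm

σ_allow = σ_y/n = 186/2.45 = 75.92 MPa.
For a solid shaft σ_b = 32M/(πd³) and τ = 16T/(πd³), so the von Mises stress is σ' = (16/πd³)·√(4M²+3T²).
√(4M²+3T²) = √(4×(1.320×10^6)² + 3×(2.560×10^6)²) = 5.160×10^6 N·mm.
d³ = 16×5.160×10^6/(π×75.92) = 346200 mm³.
d = 70.22 mm.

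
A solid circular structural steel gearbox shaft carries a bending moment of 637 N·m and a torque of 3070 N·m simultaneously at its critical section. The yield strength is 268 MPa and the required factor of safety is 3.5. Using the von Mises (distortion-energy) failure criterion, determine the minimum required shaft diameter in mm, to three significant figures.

d = 71.4 mm

σ_allow = σ_y/n = 268/3.5 = 76.57 MPa.
For a solid shaft σ_b = 32M/(πd³) and τ = 16T/(πd³), so the von Mises stress is σ' = (16/πd³)·√(4M²+3T²).
√(4M²+3T²) = √(4×(637000)² + 3×(3.070×10^6)²) = 5.468×10^6 N·mm.
d³ = 16×5.468×10^6/(π×76.57) = 363700 mm³.
d = 71.38 mm.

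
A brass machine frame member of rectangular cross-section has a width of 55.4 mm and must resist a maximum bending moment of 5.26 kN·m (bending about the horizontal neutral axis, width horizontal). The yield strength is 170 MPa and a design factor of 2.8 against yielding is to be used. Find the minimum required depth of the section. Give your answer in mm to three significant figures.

σ_allow = 170/2.8 = 60.71 MPa.
For a rectangular section σ = 6M/(bh²), so h² = 6M/(b σ_allow) = 6×5260000/(55.4×60.71) = 9383 mm².
h = 96.87 mm.

h = 96.9 mm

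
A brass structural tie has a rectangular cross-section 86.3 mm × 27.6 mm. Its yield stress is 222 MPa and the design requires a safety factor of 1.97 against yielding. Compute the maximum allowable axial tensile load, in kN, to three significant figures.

σ_allow = 222/1.97 = 112.7 MPa.
A = 86.3×27.6 = 2382 mm².
F_allow = σ_allow × A = 112.7×2382 = 268400 N.

F_allow = 268 kN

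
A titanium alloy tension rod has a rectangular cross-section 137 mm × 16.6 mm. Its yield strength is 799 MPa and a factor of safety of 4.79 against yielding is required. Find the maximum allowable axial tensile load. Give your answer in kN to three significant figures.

F_allow = 379 kN

σ_allow = 799/4.79 = 166.8 MPa.
A = 137×16.6 = 2274 mm².
F_allow = σ_allow × A = 166.8×2274 = 379300 N.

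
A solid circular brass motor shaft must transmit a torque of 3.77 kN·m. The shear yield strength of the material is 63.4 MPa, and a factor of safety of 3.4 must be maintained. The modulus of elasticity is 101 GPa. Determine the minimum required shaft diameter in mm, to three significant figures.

Allowable shear stress τ_allow = 63.4/3.4 = 18.65 MPa.
For a solid shaft τ = 16T/(πd³), so d³ = 16T/(π τ_allow) = 16×3770000/(π×18.65) = 1.030×10^6 mm³.
d = (1.030×10^6)^(1/3) = 101.0 mm.

d = 101 mm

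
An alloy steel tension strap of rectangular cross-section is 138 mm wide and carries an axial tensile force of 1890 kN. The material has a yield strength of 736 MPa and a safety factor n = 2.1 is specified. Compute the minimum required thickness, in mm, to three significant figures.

σ_allow = 736/2.1 = 350.5 MPa.
Required area A = F/σ_allow = 1890000/350.5 = 5393 mm².
t = A/w = 5393/138 = 39.08 mm.

t = 39.1 mm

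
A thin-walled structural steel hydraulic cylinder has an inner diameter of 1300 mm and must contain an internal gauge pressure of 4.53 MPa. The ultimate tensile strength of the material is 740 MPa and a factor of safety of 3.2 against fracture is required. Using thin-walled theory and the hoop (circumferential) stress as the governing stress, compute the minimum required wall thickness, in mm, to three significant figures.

t = 12.7 mm

σ_allow = 740/3.2 = 231.2 MPa.
Hoop stress σ_h = pD/(2t), so t = pD/(2σ_allow) = 4.53×1300/(2×231.2) = 12.73 mm.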